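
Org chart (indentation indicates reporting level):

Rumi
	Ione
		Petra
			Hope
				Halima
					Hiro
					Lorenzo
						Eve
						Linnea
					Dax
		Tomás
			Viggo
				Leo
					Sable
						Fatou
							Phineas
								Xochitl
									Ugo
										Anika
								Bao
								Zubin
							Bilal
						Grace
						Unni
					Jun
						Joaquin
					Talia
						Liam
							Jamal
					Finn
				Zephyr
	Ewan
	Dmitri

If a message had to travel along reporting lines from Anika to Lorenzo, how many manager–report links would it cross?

13

Anika is 9 levels below Ione, and Lorenzo is 4 levels below Ione (their lowest common manager). The shortest path runs up from Anika to Ione and back down to Lorenzo: 9 + 4 = 13 links.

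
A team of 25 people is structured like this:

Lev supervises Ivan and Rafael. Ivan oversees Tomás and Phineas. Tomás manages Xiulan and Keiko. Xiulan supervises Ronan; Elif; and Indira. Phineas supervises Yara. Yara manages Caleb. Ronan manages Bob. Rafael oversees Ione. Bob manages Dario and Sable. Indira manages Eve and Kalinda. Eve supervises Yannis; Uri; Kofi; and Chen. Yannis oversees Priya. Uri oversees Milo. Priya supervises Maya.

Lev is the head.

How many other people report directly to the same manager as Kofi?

3

Kofi reports to Eve. Eve's other direct reports are Yannis, Uri, Chen — 3 peers.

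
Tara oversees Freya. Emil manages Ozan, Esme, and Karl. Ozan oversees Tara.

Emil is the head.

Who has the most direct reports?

Direct-report counts: Emil has 3; Ozan has 1; Tara has 1. The largest is 3, held by Emil.

Emil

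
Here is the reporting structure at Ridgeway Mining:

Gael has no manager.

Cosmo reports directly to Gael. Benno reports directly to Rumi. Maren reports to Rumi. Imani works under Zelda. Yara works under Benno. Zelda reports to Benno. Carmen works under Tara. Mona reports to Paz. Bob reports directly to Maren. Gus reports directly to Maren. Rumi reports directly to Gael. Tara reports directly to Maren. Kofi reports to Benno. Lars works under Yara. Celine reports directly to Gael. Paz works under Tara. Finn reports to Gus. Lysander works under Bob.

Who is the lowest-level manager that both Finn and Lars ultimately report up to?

Finn's chain of managers is Gus, Maren, Rumi, Gael. Lars's chain of managers is Yara, Benno, Rumi, Gael. The first manager that appears in both chains is Rumi.

Rumi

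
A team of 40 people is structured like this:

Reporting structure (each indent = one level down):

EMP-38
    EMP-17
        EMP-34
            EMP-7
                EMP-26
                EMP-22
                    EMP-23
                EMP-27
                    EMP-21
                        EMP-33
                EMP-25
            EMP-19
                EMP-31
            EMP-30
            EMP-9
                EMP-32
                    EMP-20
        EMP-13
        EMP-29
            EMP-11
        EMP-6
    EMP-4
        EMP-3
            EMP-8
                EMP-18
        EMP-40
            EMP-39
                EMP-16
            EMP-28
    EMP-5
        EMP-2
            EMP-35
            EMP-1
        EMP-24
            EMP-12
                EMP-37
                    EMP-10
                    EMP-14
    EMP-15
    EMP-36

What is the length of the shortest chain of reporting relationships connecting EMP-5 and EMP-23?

6

EMP-5 is 1 level below EMP-38, and EMP-23 is 5 levels below EMP-38 (their lowest common manager). The shortest path runs up from EMP-5 to EMP-38 and back down to EMP-23: 1 + 5 = 6 links.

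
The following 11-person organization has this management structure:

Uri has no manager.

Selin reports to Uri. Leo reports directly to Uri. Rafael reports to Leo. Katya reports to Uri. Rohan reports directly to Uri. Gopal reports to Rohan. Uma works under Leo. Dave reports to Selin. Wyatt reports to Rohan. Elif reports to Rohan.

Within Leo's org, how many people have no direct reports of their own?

2

The people in Leo's organization with no one reporting to them are Uma, Rafael. That is 2.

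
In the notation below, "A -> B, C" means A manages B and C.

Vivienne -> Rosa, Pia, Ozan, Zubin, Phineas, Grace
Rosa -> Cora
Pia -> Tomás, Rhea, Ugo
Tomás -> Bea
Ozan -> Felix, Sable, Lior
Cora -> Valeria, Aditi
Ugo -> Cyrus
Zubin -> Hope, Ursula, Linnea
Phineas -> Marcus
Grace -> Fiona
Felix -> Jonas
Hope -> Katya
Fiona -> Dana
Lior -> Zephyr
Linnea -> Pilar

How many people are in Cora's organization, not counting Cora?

2

Cora directly manages Valeria, Aditi. Valeria has no reports. Aditi has no reports. So Cora's organization is 2 direct reports plus everyone under them: 1 + 1 = 2.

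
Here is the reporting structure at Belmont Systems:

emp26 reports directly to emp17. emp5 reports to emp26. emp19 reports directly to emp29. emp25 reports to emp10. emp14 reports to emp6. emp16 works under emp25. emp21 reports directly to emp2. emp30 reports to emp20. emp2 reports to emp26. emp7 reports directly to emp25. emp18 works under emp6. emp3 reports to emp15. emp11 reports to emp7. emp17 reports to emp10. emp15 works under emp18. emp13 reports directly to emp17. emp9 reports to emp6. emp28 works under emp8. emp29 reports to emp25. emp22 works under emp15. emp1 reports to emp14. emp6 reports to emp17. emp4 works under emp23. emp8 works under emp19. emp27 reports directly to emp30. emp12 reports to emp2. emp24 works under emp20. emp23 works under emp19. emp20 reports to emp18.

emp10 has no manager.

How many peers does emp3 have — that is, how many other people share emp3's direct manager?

emp3 reports to emp15. emp15's other direct reports are emp22 — 1 peer.

1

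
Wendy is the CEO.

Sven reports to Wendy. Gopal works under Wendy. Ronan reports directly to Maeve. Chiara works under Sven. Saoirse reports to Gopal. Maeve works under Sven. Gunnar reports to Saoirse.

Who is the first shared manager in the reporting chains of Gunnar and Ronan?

Wendy

Gunnar's chain of managers is Saoirse, Gopal, Wendy. Ronan's chain of managers is Maeve, Sven, Wendy. The first manager that appears in both chains is Wendy.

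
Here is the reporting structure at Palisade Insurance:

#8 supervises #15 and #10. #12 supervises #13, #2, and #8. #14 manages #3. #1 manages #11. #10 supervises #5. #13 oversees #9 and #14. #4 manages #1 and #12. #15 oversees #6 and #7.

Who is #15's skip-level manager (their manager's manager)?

#15 reports to #8, and #8 reports to #12. So #15's skip-level manager is #12.

#12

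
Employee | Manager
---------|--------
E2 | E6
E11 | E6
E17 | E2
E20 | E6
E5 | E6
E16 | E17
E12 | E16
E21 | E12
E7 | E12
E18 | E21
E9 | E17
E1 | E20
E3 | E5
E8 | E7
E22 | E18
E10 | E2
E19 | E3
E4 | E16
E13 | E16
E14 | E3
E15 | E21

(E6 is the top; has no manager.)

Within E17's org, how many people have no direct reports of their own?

6

The people in E17's organization with no one reporting to them are E9, E13, E4, E8, E15, E22. That is 6.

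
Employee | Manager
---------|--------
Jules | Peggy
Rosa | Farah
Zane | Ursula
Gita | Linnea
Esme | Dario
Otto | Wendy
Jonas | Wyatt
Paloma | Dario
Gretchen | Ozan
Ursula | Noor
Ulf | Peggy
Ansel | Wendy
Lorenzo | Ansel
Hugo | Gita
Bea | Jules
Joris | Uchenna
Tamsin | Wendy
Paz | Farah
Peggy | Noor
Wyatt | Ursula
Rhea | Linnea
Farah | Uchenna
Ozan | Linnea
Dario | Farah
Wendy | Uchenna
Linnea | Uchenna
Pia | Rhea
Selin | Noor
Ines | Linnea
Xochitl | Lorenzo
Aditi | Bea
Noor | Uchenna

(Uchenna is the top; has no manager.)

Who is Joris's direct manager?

Joris reports directly to Uchenna.

Uchenna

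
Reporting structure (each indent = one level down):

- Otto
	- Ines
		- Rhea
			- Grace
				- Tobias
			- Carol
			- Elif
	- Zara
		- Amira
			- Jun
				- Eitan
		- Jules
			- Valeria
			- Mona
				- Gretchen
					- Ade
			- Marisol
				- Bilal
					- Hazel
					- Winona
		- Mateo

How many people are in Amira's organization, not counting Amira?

2

Amira directly manages Jun. Under Jun: Eitan (1). That's 2 in total.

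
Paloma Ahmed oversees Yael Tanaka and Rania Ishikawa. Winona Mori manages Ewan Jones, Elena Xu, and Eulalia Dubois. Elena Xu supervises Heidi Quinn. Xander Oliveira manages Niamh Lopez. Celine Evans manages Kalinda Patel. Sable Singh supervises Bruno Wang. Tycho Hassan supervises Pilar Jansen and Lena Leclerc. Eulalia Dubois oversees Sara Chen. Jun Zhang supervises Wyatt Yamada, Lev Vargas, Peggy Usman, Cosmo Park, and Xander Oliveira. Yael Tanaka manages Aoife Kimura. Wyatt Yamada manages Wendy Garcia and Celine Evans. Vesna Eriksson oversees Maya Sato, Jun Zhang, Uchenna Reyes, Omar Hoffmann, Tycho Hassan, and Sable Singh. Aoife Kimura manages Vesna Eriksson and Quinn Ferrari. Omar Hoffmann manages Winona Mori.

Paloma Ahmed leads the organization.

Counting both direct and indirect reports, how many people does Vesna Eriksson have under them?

24

Vesna Eriksson directly manages Jun Zhang, Omar Hoffmann, Tycho Hassan, Sable Singh, Maya Sato, Uchenna Reyes. Under Jun Zhang: Xander Oliveira, Niamh Lopez, Cosmo Park, Peggy Usman, Lev Vargas, Wyatt Yamada, Celine Evans, Kalinda Patel, Wendy Garcia (9). Under Omar Hoffmann: Winona Mori, Ewan Jones, Eulalia Dubois, Sara Chen, Elena Xu, Heidi Quinn (6). Under Tycho Hassan: Pilar Jansen, Lena Leclerc (2). Under Sable Singh: Bruno Wang (1). Maya Sato has no reports. Uchenna Reyes has no reports. So Vesna Eriksson's organization is 6 direct reports plus everyone under them: 10 + 7 + 3 + 2 + 1 + 1 = 24.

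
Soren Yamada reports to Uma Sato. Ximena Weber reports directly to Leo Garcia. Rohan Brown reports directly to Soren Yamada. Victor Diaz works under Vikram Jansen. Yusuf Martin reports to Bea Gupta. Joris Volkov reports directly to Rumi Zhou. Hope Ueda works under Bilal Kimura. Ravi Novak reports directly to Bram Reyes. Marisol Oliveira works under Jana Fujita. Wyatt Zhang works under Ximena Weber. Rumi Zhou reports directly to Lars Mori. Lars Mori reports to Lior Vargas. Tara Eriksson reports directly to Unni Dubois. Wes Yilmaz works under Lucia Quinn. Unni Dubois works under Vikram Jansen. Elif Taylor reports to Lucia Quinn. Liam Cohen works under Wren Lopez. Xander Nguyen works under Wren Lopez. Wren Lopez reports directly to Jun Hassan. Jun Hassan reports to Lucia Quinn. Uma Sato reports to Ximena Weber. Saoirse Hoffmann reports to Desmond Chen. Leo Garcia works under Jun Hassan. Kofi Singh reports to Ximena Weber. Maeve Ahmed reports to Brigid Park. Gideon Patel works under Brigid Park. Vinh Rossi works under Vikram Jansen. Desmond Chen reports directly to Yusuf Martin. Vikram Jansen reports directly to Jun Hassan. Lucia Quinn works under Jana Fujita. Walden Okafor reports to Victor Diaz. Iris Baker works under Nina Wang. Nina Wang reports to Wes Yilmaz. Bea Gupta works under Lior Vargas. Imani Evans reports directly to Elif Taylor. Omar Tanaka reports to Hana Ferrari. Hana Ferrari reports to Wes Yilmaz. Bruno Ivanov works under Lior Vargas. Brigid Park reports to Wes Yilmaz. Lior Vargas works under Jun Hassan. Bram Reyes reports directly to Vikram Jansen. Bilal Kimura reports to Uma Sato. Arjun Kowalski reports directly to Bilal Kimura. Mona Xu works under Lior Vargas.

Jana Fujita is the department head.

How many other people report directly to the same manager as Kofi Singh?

Kofi Singh reports to Ximena Weber. Ximena Weber's other direct reports are Uma Sato, Wyatt Zhang — 2 peers.

2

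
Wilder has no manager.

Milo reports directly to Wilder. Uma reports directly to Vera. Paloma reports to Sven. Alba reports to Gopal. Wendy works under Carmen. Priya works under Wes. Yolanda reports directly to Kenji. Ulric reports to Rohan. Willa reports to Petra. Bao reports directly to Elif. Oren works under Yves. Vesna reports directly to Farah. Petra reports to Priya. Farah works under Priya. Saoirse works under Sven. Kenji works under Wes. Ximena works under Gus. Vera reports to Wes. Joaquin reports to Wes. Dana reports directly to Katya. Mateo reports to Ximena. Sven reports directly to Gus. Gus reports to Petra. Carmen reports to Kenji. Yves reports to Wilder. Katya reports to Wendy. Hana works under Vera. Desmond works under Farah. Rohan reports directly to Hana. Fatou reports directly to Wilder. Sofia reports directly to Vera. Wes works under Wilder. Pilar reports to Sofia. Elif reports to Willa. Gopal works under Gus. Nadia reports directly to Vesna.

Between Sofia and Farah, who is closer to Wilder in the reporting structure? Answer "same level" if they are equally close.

same level

Both Sofia and Farah are 3 levels below Wilder.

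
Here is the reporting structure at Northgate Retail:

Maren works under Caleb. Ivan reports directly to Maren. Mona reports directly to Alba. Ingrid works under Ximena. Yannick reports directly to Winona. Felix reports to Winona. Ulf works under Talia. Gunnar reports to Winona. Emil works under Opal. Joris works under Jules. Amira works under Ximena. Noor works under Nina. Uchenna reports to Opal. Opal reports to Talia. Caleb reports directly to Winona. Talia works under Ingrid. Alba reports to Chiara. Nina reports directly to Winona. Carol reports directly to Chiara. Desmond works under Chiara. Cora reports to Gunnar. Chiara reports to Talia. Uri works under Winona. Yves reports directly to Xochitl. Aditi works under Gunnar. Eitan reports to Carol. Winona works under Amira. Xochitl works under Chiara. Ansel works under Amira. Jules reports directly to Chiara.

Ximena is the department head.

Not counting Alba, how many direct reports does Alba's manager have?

Alba reports to Chiara. Chiara's other direct reports are Jules, Desmond, Carol, Xochitl — 4 peers.

4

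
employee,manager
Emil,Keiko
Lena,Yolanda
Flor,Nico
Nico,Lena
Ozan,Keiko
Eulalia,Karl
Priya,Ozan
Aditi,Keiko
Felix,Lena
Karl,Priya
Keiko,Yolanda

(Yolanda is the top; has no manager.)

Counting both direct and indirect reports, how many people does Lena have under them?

Lena directly manages Nico, Felix. Under Nico: Flor (1). Felix has no reports. So Lena's organization is 2 direct reports plus everyone under them: 2 + 1 = 3.

3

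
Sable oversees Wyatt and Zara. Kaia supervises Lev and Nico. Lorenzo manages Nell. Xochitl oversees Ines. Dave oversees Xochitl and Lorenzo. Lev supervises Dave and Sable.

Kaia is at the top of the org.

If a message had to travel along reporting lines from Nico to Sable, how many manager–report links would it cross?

3

Nico is 1 level below Kaia, and Sable is 2 levels below Kaia (their lowest common manager). The shortest path runs up from Nico to Kaia and back down to Sable: 1 + 2 = 3 links.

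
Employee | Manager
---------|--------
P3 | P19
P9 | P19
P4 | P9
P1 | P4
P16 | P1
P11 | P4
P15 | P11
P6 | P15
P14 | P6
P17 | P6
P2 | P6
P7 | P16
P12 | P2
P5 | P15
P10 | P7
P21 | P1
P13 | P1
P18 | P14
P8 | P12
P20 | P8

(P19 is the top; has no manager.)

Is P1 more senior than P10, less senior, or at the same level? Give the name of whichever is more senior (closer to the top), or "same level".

P1 is 3 levels below P19; P10 is 6. P1 is higher.

P1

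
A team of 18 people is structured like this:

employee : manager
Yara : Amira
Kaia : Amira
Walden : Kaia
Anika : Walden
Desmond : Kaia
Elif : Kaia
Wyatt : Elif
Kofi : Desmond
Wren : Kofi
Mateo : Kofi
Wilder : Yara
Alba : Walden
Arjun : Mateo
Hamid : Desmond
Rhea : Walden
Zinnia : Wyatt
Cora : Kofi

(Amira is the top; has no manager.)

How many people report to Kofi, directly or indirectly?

Kofi directly manages Wren, Mateo, Cora. Wren has no reports. Under Mateo: Arjun (1). Cora has no reports. So Kofi's organization is 3 direct reports plus everyone under them: 1 + 2 + 1 = 4.

4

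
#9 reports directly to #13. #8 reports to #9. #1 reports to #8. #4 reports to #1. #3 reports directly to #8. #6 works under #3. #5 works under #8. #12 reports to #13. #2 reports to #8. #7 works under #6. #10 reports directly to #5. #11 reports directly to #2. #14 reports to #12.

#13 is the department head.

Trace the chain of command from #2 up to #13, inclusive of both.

#2 -> #8 -> #9 -> #13

#2 reports to #8. #8 reports to #9. #9 reports to #13. #13 is at the top.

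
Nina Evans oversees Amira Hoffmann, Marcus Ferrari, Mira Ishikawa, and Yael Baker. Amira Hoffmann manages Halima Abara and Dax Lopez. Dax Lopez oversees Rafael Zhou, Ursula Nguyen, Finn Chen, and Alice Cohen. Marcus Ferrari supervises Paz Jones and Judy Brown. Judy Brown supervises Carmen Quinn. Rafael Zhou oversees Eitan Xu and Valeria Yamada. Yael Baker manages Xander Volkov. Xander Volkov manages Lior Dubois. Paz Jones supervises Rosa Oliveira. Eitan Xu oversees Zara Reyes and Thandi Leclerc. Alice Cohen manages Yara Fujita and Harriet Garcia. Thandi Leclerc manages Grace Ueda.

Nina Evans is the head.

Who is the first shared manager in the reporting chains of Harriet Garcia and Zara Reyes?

Harriet Garcia's chain of managers is Alice Cohen, Dax Lopez, Amira Hoffmann, Nina Evans. Zara Reyes's chain of managers is Eitan Xu, Rafael Zhou, Dax Lopez, Amira Hoffmann, Nina Evans. The first manager that appears in both chains is Dax Lopez.

Dax Lopez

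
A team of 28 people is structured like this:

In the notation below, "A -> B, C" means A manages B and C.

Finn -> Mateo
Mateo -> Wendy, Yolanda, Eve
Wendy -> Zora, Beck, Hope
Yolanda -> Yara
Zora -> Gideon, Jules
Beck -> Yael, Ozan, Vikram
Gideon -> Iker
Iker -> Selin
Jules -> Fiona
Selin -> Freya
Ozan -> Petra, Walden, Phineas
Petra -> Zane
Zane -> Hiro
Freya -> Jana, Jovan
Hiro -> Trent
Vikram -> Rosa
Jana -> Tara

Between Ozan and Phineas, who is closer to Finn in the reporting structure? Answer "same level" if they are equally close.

Ozan

Ozan is 4 levels below Finn; Phineas is 5. Ozan is higher.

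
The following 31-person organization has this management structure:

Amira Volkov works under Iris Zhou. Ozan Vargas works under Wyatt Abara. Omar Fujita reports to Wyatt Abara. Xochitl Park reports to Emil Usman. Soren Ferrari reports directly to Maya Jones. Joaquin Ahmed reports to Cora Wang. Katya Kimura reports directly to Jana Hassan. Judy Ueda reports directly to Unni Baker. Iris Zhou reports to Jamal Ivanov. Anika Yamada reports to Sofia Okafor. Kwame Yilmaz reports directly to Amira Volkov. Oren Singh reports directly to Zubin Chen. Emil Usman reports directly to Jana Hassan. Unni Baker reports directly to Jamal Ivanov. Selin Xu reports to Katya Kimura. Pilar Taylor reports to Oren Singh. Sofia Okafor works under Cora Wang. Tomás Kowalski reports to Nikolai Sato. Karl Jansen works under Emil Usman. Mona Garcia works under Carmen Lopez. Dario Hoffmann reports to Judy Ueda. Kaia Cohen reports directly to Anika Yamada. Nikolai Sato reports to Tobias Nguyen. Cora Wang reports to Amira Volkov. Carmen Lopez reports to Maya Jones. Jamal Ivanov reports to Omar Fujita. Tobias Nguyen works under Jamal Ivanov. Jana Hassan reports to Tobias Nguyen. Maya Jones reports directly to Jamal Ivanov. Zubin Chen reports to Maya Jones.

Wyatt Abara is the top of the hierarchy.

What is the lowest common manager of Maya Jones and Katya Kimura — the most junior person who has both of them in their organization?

Jamal Ivanov

Maya Jones's chain of managers is Jamal Ivanov, Omar Fujita, Wyatt Abara. Katya Kimura's chain of managers is Jana Hassan, Tobias Nguyen, Jamal Ivanov, Omar Fujita, Wyatt Abara. The first manager that appears in both chains is Jamal Ivanov.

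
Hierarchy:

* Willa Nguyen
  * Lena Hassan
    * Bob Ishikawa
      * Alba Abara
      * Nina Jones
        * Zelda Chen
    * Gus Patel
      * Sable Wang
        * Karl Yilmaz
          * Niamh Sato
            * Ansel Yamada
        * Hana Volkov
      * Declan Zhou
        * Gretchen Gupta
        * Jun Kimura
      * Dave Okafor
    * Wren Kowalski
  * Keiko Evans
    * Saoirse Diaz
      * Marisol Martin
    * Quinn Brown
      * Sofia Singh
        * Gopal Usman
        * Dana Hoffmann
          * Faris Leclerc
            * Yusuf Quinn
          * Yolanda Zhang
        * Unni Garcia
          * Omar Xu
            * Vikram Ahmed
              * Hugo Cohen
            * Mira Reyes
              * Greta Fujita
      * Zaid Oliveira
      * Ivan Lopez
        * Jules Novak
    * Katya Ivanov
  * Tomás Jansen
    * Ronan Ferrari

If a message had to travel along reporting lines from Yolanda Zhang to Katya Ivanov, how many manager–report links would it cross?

5

Yolanda Zhang is 4 levels below Keiko Evans, and Katya Ivanov is 1 level below Keiko Evans (their lowest common manager). The shortest path runs up from Yolanda Zhang to Keiko Evans and back down to Katya Ivanov: 4 + 1 = 5 links.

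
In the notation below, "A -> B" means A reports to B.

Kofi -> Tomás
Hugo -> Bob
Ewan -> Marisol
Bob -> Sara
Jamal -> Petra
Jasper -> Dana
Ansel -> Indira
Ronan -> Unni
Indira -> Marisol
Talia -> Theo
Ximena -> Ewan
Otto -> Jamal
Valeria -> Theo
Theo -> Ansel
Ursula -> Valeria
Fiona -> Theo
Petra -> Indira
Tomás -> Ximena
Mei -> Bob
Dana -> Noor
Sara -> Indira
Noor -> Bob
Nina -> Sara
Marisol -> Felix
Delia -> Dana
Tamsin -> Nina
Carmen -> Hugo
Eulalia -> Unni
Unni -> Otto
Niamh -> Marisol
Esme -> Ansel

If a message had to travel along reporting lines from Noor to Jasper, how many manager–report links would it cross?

2

Jasper is in Noor's organization: the chain from Jasper up to Noor is Jasper → Dana → Noor, which is 2 links.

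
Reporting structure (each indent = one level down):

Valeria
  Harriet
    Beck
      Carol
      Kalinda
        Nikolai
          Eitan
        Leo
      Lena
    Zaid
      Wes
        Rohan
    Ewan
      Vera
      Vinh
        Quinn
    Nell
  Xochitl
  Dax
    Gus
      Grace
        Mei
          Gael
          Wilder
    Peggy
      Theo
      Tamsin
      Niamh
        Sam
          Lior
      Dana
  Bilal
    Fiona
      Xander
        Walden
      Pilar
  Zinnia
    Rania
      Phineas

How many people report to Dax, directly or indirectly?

Dax directly manages Gus, Peggy. Under Gus: Grace, Mei, Wilder, Gael (4). Under Peggy: Dana, Niamh, Sam, Lior, Tamsin, Theo (6). So Dax's organization is 2 direct reports plus everyone under them: 5 + 7 = 12.

12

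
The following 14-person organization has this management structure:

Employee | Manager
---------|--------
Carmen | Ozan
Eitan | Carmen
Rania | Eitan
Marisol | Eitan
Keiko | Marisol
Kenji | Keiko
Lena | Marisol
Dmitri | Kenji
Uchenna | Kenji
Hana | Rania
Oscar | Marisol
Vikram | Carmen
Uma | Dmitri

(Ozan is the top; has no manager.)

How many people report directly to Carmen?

Carmen directly manages Eitan, Vikram. That is 2 direct reports.

2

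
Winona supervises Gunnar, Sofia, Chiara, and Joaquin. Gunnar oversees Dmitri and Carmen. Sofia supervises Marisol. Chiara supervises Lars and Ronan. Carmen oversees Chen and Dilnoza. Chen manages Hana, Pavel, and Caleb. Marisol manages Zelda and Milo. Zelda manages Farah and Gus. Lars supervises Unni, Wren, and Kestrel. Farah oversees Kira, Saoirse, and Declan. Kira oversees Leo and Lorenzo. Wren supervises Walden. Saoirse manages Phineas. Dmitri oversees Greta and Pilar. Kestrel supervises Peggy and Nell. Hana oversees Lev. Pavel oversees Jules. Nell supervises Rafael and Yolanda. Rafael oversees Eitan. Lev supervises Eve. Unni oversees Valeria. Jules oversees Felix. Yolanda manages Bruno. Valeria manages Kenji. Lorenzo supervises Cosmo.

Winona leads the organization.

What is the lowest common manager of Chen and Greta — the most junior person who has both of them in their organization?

Chen's chain of managers is Carmen, Gunnar, Winona. Greta's chain of managers is Dmitri, Gunnar, Winona. The first manager that appears in both chains is Gunnar.

Gunnar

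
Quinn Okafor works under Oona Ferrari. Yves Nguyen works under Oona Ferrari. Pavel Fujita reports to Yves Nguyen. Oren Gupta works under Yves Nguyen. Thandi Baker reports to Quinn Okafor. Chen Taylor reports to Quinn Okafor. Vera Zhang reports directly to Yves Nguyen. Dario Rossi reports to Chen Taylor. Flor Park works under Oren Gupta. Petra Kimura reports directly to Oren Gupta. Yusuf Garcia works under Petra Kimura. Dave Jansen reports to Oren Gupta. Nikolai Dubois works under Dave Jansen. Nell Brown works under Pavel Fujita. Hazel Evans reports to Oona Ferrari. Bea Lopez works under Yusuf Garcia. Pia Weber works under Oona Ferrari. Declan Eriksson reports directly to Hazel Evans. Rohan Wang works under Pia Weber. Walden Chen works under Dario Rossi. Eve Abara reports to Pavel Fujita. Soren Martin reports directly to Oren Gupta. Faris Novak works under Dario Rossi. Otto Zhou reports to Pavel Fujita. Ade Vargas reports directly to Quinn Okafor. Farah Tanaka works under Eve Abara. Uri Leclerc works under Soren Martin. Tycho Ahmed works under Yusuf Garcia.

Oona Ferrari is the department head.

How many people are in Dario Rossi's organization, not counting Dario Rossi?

Dario Rossi directly manages Walden Chen, Faris Novak. Walden Chen has no reports. Faris Novak has no reports. So Dario Rossi's organization is 2 direct reports plus everyone under them: 1 + 1 = 2.

2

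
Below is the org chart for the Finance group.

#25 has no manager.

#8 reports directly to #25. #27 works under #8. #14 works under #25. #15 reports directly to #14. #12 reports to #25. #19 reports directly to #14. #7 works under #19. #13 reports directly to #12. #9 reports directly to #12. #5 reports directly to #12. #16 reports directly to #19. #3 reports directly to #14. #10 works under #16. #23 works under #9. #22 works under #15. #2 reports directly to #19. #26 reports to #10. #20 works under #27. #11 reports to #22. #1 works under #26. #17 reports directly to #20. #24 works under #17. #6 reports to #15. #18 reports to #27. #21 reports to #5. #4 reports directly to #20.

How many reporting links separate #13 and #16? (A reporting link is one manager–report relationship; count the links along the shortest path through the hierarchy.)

#13 is 2 levels below #25, and #16 is 3 levels below #25 (their lowest common manager). The shortest path runs up from #13 to #25 and back down to #16: 2 + 3 = 5 links.

5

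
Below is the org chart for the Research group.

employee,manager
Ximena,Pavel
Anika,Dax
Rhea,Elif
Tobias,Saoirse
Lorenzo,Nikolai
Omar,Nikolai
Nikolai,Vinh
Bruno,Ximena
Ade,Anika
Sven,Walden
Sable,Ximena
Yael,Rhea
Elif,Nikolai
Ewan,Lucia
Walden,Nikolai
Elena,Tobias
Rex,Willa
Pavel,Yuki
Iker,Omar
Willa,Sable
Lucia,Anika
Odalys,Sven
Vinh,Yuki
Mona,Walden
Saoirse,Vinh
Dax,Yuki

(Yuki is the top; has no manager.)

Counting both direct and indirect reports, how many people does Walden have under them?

Walden directly manages Sven, Mona. Under Sven: Odalys (1). Mona has no reports. So Walden's organization is 2 direct reports plus everyone under them: 2 + 1 = 3.

3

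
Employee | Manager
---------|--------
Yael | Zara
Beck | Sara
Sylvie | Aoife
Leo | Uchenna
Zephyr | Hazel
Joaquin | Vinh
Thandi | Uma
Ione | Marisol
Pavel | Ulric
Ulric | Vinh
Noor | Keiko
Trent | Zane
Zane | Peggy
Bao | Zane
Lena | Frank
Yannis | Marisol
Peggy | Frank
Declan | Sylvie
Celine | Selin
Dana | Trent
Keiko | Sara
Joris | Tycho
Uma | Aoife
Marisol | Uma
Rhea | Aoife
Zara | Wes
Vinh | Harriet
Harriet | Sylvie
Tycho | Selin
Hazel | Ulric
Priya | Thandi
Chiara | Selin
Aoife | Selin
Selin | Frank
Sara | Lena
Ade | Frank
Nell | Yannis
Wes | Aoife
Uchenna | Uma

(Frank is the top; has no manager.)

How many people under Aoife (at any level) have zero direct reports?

The people in Aoife's organization with no one reporting to them are Yael, Declan, Joaquin, Pavel, Zephyr, Rhea, Priya, Ione, Nell, Leo. That is 10.

10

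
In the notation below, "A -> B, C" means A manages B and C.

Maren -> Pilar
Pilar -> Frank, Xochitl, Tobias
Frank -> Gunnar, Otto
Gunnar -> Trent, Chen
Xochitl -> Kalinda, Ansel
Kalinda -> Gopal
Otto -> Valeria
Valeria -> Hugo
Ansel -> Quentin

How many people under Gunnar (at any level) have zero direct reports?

The people in Gunnar's organization with no one reporting to them are Chen, Trent. That is 2.

2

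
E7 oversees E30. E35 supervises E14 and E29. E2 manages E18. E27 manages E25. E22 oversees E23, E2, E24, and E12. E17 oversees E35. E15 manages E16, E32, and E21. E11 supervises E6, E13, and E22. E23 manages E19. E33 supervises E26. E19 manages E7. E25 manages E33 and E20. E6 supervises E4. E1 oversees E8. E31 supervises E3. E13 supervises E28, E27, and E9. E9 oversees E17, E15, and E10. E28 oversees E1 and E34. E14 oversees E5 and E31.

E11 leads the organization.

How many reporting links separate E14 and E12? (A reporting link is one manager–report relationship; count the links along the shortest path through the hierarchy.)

E14 is 5 levels below E11, and E12 is 2 levels below E11 (their lowest common manager). The shortest path runs up from E14 to E11 and back down to E12: 5 + 2 = 7 links.

7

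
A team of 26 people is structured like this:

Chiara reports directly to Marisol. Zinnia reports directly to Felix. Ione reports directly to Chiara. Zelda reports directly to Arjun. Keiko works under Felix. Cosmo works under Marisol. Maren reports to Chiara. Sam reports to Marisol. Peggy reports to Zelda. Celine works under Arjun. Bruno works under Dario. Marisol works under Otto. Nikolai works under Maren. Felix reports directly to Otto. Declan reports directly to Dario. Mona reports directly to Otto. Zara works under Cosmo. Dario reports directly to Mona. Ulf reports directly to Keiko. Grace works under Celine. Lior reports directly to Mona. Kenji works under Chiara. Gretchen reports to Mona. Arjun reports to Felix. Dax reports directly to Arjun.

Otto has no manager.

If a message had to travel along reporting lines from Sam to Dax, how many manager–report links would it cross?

5

Sam is 2 levels below Otto, and Dax is 3 levels below Otto (their lowest common manager). The shortest path runs up from Sam to Otto and back down to Dax: 2 + 3 = 5 links.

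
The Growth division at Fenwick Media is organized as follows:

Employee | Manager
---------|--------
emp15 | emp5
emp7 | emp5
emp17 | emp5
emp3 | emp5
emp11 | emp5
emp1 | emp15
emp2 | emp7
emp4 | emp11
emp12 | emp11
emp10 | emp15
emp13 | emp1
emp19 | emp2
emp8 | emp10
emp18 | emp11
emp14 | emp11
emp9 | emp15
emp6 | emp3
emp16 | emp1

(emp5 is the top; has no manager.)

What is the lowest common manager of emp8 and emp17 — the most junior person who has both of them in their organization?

emp8's chain of managers is emp10, emp15, emp5. emp17's chain of managers is emp5. The first manager that appears in both chains is emp5.

emp5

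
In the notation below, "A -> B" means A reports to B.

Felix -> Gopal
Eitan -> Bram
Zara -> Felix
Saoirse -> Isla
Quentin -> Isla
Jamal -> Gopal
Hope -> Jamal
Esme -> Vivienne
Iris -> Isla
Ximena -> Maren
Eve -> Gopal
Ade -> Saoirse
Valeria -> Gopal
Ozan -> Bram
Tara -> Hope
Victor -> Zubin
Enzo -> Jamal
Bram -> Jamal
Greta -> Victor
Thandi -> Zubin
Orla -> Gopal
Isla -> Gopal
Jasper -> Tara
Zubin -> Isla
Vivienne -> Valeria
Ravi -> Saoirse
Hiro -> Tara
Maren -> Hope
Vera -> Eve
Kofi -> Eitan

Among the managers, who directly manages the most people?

Gopal

Direct-report counts: Gopal has 6; Eve has 1; Felix has 1; Jamal has 3; Bram has 2; Eitan has 1; Hope has 2; Tara has 2; Maren has 1; Valeria has 1; Vivienne has 1; Isla has 4; Saoirse has 2; Zubin has 2; Victor has 1. The largest is 6, held by Gopal.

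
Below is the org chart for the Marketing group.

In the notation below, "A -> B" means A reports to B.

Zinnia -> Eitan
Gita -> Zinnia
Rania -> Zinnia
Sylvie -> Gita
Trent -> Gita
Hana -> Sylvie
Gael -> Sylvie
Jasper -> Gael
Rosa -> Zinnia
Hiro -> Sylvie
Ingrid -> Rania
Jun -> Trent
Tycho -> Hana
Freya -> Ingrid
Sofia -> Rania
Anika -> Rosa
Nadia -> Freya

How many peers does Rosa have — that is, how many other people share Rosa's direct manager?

Rosa reports to Zinnia. Zinnia's other direct reports are Gita, Rania — 2 peers.

2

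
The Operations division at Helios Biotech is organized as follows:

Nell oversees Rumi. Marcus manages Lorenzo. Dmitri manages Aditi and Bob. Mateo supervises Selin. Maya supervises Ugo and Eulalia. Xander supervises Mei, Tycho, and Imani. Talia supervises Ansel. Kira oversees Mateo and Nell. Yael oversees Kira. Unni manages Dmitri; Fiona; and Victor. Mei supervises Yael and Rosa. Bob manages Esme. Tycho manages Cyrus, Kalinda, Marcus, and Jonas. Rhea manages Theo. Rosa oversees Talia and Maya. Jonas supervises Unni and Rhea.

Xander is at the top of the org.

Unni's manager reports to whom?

Tycho

Unni reports to Jonas, and Jonas reports to Tycho. So Unni's skip-level manager is Tycho.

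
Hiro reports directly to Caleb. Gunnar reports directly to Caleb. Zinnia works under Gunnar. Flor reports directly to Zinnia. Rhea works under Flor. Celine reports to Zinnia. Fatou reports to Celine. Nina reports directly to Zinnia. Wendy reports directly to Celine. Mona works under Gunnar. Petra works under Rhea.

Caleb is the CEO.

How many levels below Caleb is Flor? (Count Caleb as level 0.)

Chain from Flor up to Caleb: Flor → Zinnia → Gunnar → Caleb. That is 3 steps up, so Flor is 3 levels below Caleb.

3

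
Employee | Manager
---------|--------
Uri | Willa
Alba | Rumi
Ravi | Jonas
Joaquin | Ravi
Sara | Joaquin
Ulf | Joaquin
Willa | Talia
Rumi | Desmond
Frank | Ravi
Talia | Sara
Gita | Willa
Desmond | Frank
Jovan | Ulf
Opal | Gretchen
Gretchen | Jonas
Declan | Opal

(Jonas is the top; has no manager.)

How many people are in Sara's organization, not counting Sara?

Sara directly manages Talia. Under Talia: Willa, Gita, Uri (3). That's 4 in total.

4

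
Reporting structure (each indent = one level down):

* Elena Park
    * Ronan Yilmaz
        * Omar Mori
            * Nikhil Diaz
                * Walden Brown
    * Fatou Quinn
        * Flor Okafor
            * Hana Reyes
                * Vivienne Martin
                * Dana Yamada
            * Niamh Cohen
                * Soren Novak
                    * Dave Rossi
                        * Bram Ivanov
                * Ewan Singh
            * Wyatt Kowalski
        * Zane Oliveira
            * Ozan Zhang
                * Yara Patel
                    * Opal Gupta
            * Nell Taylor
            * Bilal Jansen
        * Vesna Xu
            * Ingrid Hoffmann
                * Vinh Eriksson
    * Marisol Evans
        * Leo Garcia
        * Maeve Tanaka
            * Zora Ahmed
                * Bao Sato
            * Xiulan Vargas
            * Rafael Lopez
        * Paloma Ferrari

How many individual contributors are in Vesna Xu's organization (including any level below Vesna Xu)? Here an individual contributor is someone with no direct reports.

1

The only person in Vesna Xu's organization with no one reporting to them is Vinh Eriksson. That is 1.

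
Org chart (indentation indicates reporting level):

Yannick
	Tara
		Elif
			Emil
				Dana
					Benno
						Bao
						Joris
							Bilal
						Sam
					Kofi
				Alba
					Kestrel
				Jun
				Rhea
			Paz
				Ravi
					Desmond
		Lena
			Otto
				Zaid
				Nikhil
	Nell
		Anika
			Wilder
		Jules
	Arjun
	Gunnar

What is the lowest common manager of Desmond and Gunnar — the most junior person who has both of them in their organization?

Yannick

Desmond's chain of managers is Ravi, Paz, Elif, Tara, Yannick. Gunnar's chain of managers is Yannick. The first manager that appears in both chains is Yannick.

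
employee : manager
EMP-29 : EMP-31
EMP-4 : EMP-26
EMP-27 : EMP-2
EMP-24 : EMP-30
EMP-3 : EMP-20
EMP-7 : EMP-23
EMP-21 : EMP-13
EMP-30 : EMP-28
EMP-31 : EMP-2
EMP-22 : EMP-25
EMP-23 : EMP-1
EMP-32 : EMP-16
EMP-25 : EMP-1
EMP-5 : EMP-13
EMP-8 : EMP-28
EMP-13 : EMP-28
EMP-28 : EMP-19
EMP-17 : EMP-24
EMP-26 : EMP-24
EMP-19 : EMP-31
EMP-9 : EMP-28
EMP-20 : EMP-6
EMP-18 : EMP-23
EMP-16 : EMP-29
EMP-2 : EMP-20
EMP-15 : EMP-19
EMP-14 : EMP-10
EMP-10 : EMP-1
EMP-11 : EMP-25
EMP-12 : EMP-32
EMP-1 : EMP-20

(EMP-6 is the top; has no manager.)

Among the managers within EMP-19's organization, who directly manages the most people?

Direct-report counts within EMP-19's organization: EMP-19 has 2; EMP-28 has 4; EMP-13 has 2; EMP-30 has 1; EMP-24 has 2; EMP-26 has 1. The largest is 4, held by EMP-28.

EMP-28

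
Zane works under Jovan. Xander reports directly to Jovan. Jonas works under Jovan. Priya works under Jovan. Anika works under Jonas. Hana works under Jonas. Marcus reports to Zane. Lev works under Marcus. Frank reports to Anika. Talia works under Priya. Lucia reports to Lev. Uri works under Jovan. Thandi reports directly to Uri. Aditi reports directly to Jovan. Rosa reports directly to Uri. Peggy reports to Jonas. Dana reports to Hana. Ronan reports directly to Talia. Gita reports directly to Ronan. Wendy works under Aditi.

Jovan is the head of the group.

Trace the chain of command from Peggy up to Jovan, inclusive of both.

Peggy -> Jonas -> Jovan

Peggy reports to Jonas. Jonas reports to Jovan. Jovan is at the top.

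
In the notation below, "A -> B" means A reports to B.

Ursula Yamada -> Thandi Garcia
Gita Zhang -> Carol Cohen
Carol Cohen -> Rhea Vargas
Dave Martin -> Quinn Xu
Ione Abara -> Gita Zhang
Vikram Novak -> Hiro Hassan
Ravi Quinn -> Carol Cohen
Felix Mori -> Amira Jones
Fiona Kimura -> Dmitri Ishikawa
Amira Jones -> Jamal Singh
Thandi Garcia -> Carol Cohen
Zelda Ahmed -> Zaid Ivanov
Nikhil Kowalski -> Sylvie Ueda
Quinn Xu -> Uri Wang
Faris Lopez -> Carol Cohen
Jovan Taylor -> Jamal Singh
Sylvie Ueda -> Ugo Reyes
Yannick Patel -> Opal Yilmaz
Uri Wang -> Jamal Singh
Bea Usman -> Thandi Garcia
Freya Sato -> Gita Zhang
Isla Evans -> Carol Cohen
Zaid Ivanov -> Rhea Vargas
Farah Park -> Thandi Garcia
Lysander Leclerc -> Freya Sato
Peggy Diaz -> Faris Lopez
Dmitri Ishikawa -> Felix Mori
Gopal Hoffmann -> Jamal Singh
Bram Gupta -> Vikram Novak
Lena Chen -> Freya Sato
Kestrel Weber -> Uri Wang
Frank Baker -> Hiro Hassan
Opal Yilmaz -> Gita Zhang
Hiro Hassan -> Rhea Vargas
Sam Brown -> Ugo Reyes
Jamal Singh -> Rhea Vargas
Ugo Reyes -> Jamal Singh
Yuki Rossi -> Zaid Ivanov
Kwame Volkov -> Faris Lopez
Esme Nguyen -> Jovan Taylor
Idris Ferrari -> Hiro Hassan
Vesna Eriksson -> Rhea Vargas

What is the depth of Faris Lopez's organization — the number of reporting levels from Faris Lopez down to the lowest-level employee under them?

1

The longest chain under Faris Lopez runs Faris Lopez → Kwame Volkov, which is 1 level below Faris Lopez.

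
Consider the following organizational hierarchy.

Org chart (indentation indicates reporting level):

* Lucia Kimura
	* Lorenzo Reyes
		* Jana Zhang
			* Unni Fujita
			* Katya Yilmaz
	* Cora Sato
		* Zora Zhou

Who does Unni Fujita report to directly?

Unni Fujita reports directly to Jana Zhang.

Jana Zhang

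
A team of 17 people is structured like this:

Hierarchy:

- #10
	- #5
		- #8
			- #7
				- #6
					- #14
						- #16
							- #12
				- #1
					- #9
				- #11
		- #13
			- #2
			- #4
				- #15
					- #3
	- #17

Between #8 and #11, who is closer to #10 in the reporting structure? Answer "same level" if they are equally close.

#8 is 2 levels below #10; #11 is 4. #8 is higher.

#8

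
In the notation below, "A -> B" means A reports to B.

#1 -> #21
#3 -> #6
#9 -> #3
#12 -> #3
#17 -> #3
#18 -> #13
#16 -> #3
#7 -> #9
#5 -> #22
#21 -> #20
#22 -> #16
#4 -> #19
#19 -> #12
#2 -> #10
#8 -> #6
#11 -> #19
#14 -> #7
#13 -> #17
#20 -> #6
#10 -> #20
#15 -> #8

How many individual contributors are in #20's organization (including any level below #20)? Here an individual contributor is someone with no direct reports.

2

The people in #20's organization with no one reporting to them are #1, #2. That is 2.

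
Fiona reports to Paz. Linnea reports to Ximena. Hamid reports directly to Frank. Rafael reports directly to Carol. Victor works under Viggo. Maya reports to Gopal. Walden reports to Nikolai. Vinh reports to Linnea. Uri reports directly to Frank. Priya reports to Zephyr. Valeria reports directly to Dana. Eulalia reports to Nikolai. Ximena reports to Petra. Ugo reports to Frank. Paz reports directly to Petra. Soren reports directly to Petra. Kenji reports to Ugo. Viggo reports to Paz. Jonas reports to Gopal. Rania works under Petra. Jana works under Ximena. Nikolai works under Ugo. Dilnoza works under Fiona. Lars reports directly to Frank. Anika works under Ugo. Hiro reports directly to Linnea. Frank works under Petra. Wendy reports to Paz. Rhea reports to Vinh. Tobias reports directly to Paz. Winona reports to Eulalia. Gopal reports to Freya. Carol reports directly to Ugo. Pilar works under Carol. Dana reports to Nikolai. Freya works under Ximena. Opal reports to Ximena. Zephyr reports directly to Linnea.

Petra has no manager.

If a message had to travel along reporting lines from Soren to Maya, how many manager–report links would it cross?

5

Soren is 1 level below Petra, and Maya is 4 levels below Petra (their lowest common manager). The shortest path runs up from Soren to Petra and back down to Maya: 1 + 4 = 5 links.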